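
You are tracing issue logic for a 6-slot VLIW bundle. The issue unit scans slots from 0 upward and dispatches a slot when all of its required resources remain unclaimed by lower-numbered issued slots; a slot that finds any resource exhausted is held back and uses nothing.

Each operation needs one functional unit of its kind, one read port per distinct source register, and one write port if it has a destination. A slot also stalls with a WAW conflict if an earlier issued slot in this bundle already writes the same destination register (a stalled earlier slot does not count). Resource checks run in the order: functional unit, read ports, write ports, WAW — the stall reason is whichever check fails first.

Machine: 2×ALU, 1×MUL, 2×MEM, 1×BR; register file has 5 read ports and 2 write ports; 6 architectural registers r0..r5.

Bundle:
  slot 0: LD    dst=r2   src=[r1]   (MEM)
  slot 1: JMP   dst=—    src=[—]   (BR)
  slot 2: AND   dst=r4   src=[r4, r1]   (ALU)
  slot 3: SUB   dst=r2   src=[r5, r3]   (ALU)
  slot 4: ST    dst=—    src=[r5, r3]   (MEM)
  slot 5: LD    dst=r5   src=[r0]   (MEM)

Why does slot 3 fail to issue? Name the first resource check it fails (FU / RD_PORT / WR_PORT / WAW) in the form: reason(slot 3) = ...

[0] MEM needs rd=1 wr=1: ok; after: ALU=2 MUL=1 MEM=1 BR=1, R=4, W=1
[1] BR needs rd=0 wr=0: ok; after: ALU=2 MUL=1 MEM=1 BR=0, R=4, W=1
[2] ALU needs rd=2 wr=1: ok; after: ALU=1 MUL=1 MEM=1 BR=0, R=2, W=0
[3] ALU needs rd=2 wr=1: WR_PORT; after: ALU=1 MUL=1 MEM=1 BR=0, R=2, W=0
[4] MEM needs rd=2 wr=0: ok; after: ALU=1 MUL=1 MEM=0 BR=0, R=0, W=0
[5] MEM needs rd=1 wr=1: FU; after: ALU=1 MUL=1 MEM=0 BR=0, R=0, W=0

reason(slot 3) = WR_PORT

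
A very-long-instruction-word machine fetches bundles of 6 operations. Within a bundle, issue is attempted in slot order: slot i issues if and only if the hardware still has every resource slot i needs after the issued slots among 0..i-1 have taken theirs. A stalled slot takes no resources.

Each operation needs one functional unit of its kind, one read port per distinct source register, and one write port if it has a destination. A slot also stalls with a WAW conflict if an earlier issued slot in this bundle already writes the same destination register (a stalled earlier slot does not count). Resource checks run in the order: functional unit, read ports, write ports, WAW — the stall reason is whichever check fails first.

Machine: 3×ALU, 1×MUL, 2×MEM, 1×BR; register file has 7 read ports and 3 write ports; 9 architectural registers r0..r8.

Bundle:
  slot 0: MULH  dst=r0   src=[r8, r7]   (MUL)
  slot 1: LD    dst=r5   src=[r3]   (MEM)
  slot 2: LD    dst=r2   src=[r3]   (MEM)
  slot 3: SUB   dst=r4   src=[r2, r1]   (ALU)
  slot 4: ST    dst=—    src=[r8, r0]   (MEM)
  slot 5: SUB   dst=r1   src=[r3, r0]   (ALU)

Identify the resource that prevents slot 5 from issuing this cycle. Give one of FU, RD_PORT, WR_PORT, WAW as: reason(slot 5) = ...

#0 MUL src=r8,r7 dispatched  <A:3 Mu:0 Ld:2 B:1 rd:5 wr:2>
#1 MEM src=r3 dispatched  <A:3 Mu:0 Ld:1 B:1 rd:4 wr:1>
#2 MEM src=r3 dispatched  <A:3 Mu:0 Ld:0 B:1 rd:3 wr:0>
#3 ALU src=r2,r1 held:WR_PORT  <A:3 Mu:0 Ld:0 B:1 rd:3 wr:0>
#4 MEM src=r8,r0 held:FU  <A:3 Mu:0 Ld:0 B:1 rd:3 wr:0>
#5 ALU src=r3,r0 held:WR_PORT  <A:3 Mu:0 Ld:0 B:1 rd:3 wr:0>

reason(slot 5) = WR_PORT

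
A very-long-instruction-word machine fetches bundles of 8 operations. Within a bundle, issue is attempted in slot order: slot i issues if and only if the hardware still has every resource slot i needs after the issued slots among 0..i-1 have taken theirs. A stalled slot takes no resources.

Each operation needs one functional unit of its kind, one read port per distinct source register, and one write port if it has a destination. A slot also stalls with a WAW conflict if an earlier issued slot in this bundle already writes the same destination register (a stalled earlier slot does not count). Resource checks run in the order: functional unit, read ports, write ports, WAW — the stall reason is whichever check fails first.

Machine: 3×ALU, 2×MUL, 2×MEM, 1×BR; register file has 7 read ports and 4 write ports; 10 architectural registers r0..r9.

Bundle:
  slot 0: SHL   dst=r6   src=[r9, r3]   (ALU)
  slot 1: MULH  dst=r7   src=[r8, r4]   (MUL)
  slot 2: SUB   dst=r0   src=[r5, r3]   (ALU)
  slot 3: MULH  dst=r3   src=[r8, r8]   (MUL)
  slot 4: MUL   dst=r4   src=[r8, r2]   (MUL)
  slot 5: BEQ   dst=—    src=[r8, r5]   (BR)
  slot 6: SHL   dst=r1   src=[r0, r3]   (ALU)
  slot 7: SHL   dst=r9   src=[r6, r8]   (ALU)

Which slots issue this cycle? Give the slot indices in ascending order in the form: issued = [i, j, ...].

issued = [0, 1, 2, 3]

#0 ALU src=r9,r3 dispatched  <A:2 Mu:2 Ld:2 B:1 rd:5 wr:3>
#1 MUL src=r8,r4 dispatched  <A:2 Mu:1 Ld:2 B:1 rd:3 wr:2>
#2 ALU src=r5,r3 dispatched  <A:1 Mu:1 Ld:2 B:1 rd:1 wr:1>
#3 MUL src=r8,r8 dispatched  <A:1 Mu:0 Ld:2 B:1 rd:0 wr:0>
#4 MUL src=r8,r2 held:FU  <A:1 Mu:0 Ld:2 B:1 rd:0 wr:0>
#5 BR src=r8,r5 held:RD_PORT  <A:1 Mu:0 Ld:2 B:1 rd:0 wr:0>
#6 ALU src=r0,r3 held:RD_PORT  <A:1 Mu:0 Ld:2 B:1 rd:0 wr:0>
#7 ALU src=r6,r8 held:RD_PORT  <A:1 Mu:0 Ld:2 B:1 rd:0 wr:0>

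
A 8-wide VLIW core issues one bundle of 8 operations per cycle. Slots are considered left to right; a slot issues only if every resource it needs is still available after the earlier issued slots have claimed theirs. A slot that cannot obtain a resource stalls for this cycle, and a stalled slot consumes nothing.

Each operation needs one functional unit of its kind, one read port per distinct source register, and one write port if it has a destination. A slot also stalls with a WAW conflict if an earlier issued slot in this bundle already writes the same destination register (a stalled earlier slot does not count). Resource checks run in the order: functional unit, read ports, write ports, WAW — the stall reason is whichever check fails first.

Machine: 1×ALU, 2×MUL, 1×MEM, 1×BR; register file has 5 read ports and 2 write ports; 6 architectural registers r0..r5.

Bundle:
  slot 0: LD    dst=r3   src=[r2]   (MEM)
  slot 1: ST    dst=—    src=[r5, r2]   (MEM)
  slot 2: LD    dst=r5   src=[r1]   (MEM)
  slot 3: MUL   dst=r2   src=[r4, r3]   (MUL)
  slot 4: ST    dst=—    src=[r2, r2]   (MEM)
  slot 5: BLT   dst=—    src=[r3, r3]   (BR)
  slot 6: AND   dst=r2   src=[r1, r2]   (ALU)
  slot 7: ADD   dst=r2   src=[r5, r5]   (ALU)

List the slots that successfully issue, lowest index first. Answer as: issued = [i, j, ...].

issued = [0, 3, 5]

  0. MEM→r3 ⇒ go  {1A/2Mu/0Ld/1B | 4r 1w}
  1. MEM ⇒ no(FU)  {1A/2Mu/0Ld/1B | 4r 1w}
  2. MEM→r5 ⇒ no(FU)  {1A/2Mu/0Ld/1B | 4r 1w}
  3. MUL→r2 ⇒ go  {1A/1Mu/0Ld/1B | 2r 0w}
  4. MEM ⇒ no(FU)  {1A/1Mu/0Ld/1B | 2r 0w}
  5. BR ⇒ go  {1A/1Mu/0Ld/0B | 1r 0w}
  6. ALU→r2 ⇒ no(RD_PORT)  {1A/1Mu/0Ld/0B | 1r 0w}
  7. ALU→r2 ⇒ no(WR_PORT)  {1A/1Mu/0Ld/0B | 1r 0w}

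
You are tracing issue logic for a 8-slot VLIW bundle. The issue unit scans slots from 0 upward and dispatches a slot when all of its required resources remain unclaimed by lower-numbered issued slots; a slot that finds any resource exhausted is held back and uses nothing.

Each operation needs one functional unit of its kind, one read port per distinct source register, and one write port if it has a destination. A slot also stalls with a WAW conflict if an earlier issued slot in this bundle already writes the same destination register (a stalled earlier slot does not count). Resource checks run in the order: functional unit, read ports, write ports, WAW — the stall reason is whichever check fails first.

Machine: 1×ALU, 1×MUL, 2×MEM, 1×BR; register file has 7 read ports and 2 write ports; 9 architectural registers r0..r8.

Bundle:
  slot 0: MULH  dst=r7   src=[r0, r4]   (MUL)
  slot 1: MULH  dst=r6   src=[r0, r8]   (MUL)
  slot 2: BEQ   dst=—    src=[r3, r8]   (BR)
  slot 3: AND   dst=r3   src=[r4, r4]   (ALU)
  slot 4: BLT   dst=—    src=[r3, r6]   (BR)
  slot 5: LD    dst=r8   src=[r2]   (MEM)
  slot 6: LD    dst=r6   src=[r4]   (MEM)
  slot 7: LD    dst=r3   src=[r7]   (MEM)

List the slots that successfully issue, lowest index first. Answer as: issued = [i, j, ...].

issued = [0, 2, 3]

  0. MUL→r7 ⇒ go  {1A/0Mu/2Ld/1B | 5r 1w}
  1. MUL→r6 ⇒ no(FU)  {1A/0Mu/2Ld/1B | 5r 1w}
  2. BR ⇒ go  {1A/0Mu/2Ld/0B | 3r 1w}
  3. ALU→r3 ⇒ go  {0A/0Mu/2Ld/0B | 2r 0w}
  4. BR ⇒ no(FU)  {0A/0Mu/2Ld/0B | 2r 0w}
  5. MEM→r8 ⇒ no(WR_PORT)  {0A/0Mu/2Ld/0B | 2r 0w}
  6. MEM→r6 ⇒ no(WR_PORT)  {0A/0Mu/2Ld/0B | 2r 0w}
  7. MEM→r3 ⇒ no(WR_PORT)  {0A/0Mu/2Ld/0B | 2r 0w}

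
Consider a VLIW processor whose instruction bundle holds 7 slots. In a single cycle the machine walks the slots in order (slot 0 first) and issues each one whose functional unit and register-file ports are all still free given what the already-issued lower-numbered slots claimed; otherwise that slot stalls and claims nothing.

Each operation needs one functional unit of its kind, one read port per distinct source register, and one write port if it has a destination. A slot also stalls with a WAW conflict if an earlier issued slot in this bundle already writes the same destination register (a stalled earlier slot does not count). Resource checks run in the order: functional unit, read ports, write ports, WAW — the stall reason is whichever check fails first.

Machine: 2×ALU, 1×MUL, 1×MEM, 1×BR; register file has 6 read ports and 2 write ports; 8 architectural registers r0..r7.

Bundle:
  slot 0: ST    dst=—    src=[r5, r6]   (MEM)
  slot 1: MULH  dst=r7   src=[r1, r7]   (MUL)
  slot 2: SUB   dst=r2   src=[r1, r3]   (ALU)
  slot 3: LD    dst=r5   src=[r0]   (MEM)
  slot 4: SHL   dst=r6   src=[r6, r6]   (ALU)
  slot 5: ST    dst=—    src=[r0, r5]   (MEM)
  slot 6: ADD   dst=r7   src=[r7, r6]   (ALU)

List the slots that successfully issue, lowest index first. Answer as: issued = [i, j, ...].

[0] MEM needs rd=2 wr=0: ok; after: ALU=2 MUL=1 MEM=0 BR=1, R=4, W=2
[1] MUL needs rd=2 wr=1: ok; after: ALU=2 MUL=0 MEM=0 BR=1, R=2, W=1
[2] ALU needs rd=2 wr=1: ok; after: ALU=1 MUL=0 MEM=0 BR=1, R=0, W=0
[3] MEM needs rd=1 wr=1: FU; after: ALU=1 MUL=0 MEM=0 BR=1, R=0, W=0
[4] ALU needs rd=1 wr=1: RD_PORT; after: ALU=1 MUL=0 MEM=0 BR=1, R=0, W=0
[5] MEM needs rd=2 wr=0: FU; after: ALU=1 MUL=0 MEM=0 BR=1, R=0, W=0
[6] ALU needs rd=2 wr=1: RD_PORT; after: ALU=1 MUL=0 MEM=0 BR=1, R=0, W=0

issued = [0, 1, 2]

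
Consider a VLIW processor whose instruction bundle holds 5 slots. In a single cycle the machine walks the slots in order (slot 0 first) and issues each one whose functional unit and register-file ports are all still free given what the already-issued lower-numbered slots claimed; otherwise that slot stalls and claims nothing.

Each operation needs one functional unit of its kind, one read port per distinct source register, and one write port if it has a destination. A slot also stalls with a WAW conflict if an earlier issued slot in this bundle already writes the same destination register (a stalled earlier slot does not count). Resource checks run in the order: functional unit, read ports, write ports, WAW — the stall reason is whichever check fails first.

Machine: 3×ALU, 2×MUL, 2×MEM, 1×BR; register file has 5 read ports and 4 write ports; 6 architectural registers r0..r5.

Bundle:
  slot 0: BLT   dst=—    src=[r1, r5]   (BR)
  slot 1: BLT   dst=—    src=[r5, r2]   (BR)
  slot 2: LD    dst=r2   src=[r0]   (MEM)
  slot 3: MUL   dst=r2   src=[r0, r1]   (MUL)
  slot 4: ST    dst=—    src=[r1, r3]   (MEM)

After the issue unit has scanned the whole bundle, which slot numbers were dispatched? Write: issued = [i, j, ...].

[0] BR needs rd=2 wr=0: ok; after: ALU=3 MUL=2 MEM=2 BR=0, R=3, W=4
[1] BR needs rd=2 wr=0: FU; after: ALU=3 MUL=2 MEM=2 BR=0, R=3, W=4
[2] MEM needs rd=1 wr=1: ok; after: ALU=3 MUL=2 MEM=1 BR=0, R=2, W=3
[3] MUL needs rd=2 wr=1: WAW; after: ALU=3 MUL=2 MEM=1 BR=0, R=2, W=3
[4] MEM needs rd=2 wr=0: ok; after: ALU=3 MUL=2 MEM=0 BR=0, R=0, W=3

issued = [0, 2, 4]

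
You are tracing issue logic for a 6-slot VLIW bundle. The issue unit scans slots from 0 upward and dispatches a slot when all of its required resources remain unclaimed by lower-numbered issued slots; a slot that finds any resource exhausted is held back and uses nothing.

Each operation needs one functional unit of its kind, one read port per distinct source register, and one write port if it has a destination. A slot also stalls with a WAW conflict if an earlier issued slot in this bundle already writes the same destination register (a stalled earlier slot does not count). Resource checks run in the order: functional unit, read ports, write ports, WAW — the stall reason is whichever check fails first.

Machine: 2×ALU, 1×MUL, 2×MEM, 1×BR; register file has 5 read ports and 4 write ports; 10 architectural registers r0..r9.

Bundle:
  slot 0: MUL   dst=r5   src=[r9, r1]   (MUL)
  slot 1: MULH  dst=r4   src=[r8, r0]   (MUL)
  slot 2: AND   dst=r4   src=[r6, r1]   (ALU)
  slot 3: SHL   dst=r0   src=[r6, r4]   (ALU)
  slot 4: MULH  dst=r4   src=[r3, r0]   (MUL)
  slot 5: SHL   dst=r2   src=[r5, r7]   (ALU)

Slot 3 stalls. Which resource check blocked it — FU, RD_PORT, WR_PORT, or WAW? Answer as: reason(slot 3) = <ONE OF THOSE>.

reason(slot 3) = RD_PORT

[0] MUL needs rd=2 wr=1: ok; after: ALU=2 MUL=0 MEM=2 BR=1, R=3, W=3
[1] MUL needs rd=2 wr=1: FU; after: ALU=2 MUL=0 MEM=2 BR=1, R=3, W=3
[2] ALU needs rd=2 wr=1: ok; after: ALU=1 MUL=0 MEM=2 BR=1, R=1, W=2
[3] ALU needs rd=2 wr=1: RD_PORT; after: ALU=1 MUL=0 MEM=2 BR=1, R=1, W=2
[4] MUL needs rd=2 wr=1: FU; after: ALU=1 MUL=0 MEM=2 BR=1, R=1, W=2
[5] ALU needs rd=2 wr=1: RD_PORT; after: ALU=1 MUL=0 MEM=2 BR=1, R=1, W=2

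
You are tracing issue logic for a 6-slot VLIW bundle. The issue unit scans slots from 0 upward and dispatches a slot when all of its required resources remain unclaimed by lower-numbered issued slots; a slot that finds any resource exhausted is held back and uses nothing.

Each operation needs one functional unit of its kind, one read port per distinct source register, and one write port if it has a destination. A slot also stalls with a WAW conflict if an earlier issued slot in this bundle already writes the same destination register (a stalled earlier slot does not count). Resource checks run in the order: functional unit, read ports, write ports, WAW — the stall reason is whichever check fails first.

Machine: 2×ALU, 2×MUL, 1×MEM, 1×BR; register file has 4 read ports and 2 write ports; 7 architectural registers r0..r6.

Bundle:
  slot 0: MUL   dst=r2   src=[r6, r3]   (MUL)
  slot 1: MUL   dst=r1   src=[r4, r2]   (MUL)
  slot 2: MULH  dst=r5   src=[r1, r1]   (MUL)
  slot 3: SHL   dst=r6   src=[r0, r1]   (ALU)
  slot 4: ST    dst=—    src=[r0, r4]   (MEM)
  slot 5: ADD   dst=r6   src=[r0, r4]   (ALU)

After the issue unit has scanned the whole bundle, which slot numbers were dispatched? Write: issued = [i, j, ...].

issued = [0, 1]

[0] MUL needs rd=2 wr=1: ok; after: ALU=2 MUL=1 MEM=1 BR=1, R=2, W=1
[1] MUL needs rd=2 wr=1: ok; after: ALU=2 MUL=0 MEM=1 BR=1, R=0, W=0
[2] MUL needs rd=1 wr=1: FU; after: ALU=2 MUL=0 MEM=1 BR=1, R=0, W=0
[3] ALU needs rd=2 wr=1: RD_PORT; after: ALU=2 MUL=0 MEM=1 BR=1, R=0, W=0
[4] MEM needs rd=2 wr=0: RD_PORT; after: ALU=2 MUL=0 MEM=1 BR=1, R=0, W=0
[5] ALU needs rd=2 wr=1: RD_PORT; after: ALU=2 MUL=0 MEM=1 BR=1, R=0, W=0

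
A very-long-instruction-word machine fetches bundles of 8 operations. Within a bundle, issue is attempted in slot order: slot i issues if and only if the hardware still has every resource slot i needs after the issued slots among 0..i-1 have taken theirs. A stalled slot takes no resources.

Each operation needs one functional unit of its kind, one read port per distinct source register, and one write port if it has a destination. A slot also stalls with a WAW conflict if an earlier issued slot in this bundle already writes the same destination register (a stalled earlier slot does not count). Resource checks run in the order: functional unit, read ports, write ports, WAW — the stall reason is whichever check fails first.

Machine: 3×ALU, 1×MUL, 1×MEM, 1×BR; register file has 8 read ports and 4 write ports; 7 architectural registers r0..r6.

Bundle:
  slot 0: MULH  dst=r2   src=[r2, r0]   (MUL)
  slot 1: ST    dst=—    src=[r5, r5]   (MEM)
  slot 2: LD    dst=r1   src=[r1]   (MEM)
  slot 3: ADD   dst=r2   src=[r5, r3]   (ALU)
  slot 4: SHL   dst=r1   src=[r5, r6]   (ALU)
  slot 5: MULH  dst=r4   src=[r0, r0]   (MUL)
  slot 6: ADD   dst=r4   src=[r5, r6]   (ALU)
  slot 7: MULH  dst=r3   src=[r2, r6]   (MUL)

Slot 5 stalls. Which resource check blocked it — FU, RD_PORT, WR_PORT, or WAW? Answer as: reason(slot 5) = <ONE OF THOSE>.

reason(slot 5) = FU

  0. MUL→r2 ⇒ go  {3A/0Mu/1Ld/1B | 6r 3w}
  1. MEM ⇒ go  {3A/0Mu/0Ld/1B | 5r 3w}
  2. MEM→r1 ⇒ no(FU)  {3A/0Mu/0Ld/1B | 5r 3w}
  3. ALU→r2 ⇒ no(WAW)  {3A/0Mu/0Ld/1B | 5r 3w}
  4. ALU→r1 ⇒ go  {2A/0Mu/0Ld/1B | 3r 2w}
  5. MUL→r4 ⇒ no(FU)  {2A/0Mu/0Ld/1B | 3r 2w}
  6. ALU→r4 ⇒ go  {1A/0Mu/0Ld/1B | 1r 1w}
  7. MUL→r3 ⇒ no(FU)  {1A/0Mu/0Ld/1B | 1r 1w}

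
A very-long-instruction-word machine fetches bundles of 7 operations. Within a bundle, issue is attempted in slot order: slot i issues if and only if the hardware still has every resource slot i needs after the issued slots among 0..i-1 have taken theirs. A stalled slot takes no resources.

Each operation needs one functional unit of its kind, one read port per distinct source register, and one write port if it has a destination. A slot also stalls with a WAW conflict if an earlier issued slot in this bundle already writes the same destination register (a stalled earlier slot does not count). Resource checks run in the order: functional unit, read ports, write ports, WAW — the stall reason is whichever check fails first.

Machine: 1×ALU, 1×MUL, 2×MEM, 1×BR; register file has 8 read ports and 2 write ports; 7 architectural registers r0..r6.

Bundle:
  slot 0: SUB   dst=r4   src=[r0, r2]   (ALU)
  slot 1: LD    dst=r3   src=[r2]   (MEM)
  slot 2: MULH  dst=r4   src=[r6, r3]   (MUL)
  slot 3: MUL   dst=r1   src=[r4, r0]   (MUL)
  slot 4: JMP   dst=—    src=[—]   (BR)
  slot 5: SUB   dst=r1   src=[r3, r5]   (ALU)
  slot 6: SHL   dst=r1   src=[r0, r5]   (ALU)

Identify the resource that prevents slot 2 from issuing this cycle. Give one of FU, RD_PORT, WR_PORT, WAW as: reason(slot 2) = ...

reason(slot 2) = WR_PORT

[0] ALU needs rd=2 wr=1: ok; after: ALU=0 MUL=1 MEM=2 BR=1, R=6, W=1
[1] MEM needs rd=1 wr=1: ok; after: ALU=0 MUL=1 MEM=1 BR=1, R=5, W=0
[2] MUL needs rd=2 wr=1: WR_PORT; after: ALU=0 MUL=1 MEM=1 BR=1, R=5, W=0
[3] MUL needs rd=2 wr=1: WR_PORT; after: ALU=0 MUL=1 MEM=1 BR=1, R=5, W=0
[4] BR needs rd=0 wr=0: ok; after: ALU=0 MUL=1 MEM=1 BR=0, R=5, W=0
[5] ALU needs rd=2 wr=1: FU; after: ALU=0 MUL=1 MEM=1 BR=0, R=5, W=0
[6] ALU needs rd=2 wr=1: FU; after: ALU=0 MUL=1 MEM=1 BR=0, R=5, W=0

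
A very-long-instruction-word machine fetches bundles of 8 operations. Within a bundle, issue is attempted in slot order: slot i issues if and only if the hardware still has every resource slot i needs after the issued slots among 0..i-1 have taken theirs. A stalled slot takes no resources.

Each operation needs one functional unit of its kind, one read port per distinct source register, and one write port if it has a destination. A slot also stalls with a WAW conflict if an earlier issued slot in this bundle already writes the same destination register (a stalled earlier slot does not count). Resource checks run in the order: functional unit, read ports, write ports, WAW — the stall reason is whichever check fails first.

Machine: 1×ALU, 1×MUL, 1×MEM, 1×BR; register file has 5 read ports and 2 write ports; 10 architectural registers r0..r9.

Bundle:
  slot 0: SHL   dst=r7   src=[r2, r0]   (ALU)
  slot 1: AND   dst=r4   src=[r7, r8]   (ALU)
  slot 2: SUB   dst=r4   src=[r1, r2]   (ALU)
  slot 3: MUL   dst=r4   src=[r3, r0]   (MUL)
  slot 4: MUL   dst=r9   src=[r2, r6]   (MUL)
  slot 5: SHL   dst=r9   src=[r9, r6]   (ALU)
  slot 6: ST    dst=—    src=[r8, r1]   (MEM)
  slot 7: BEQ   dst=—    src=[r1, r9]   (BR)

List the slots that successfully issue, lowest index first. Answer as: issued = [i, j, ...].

issued = [0, 3]

(0) want 1×ALU +2rd +1wr — yes → AL0|MU1|ME1|BR1|rd3|wr1
(1) want 1×ALU +2rd +1wr — FU → AL0|MU1|ME1|BR1|rd3|wr1
(2) want 1×ALU +2rd +1wr — FU → AL0|MU1|ME1|BR1|rd3|wr1
(3) want 1×MUL +2rd +1wr — yes → AL0|MU0|ME1|BR1|rd1|wr0
(4) want 1×MUL +2rd +1wr — FU → AL0|MU0|ME1|BR1|rd1|wr0
(5) want 1×ALU +2rd +1wr — FU → AL0|MU0|ME1|BR1|rd1|wr0
(6) want 1×MEM +2rd +0wr — RD_PORT → AL0|MU0|ME1|BR1|rd1|wr0
(7) want 1×BR +2rd +0wr — RD_PORT → AL0|MU0|ME1|BR1|rd1|wr0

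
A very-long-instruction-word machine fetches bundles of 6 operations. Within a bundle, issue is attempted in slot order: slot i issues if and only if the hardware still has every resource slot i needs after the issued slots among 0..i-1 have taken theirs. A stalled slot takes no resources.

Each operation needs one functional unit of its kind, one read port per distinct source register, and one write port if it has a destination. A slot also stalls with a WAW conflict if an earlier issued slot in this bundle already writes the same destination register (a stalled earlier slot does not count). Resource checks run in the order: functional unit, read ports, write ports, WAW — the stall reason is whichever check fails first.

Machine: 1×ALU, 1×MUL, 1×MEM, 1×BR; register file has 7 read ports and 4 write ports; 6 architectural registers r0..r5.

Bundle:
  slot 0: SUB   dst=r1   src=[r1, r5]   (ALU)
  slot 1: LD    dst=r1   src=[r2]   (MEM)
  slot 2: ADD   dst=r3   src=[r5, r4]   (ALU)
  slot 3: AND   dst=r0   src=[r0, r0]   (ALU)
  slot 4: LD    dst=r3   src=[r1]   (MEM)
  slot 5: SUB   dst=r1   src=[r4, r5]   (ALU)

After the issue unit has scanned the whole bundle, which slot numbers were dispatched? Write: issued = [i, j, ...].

slot 0 (ALU): ISSUE — free A0,Mu1,Ld1,B1 rp5 wp3
slot 1 (MEM): stall WAW — free A0,Mu1,Ld1,B1 rp5 wp3
slot 2 (ALU): stall FU — free A0,Mu1,Ld1,B1 rp5 wp3
slot 3 (ALU): stall FU — free A0,Mu1,Ld1,B1 rp5 wp3
slot 4 (MEM): ISSUE — free A0,Mu1,Ld0,B1 rp4 wp2
slot 5 (ALU): stall FU — free A0,Mu1,Ld0,B1 rp4 wp2

issued = [0, 4]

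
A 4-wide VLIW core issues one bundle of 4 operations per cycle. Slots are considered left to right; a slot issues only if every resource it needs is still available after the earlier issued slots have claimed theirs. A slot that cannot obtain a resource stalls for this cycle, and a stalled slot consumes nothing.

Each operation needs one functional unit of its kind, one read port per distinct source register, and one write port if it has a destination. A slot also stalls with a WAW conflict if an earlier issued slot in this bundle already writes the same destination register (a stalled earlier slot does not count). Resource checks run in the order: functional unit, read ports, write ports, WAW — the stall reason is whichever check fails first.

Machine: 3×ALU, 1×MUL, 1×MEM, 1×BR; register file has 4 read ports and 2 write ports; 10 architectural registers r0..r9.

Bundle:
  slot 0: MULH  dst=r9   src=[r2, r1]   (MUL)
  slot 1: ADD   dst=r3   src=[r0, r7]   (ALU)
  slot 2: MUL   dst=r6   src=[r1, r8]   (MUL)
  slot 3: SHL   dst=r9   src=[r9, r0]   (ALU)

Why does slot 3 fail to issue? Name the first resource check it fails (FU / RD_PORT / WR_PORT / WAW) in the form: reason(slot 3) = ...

#0 MUL src=r2,r1 dispatched  <A:3 Mu:0 Ld:1 B:1 rd:2 wr:1>
#1 ALU src=r0,r7 dispatched  <A:2 Mu:0 Ld:1 B:1 rd:0 wr:0>
#2 MUL src=r1,r8 held:FU  <A:2 Mu:0 Ld:1 B:1 rd:0 wr:0>
#3 ALU src=r9,r0 held:RD_PORT  <A:2 Mu:0 Ld:1 B:1 rd:0 wr:0>

reason(slot 3) = RD_PORT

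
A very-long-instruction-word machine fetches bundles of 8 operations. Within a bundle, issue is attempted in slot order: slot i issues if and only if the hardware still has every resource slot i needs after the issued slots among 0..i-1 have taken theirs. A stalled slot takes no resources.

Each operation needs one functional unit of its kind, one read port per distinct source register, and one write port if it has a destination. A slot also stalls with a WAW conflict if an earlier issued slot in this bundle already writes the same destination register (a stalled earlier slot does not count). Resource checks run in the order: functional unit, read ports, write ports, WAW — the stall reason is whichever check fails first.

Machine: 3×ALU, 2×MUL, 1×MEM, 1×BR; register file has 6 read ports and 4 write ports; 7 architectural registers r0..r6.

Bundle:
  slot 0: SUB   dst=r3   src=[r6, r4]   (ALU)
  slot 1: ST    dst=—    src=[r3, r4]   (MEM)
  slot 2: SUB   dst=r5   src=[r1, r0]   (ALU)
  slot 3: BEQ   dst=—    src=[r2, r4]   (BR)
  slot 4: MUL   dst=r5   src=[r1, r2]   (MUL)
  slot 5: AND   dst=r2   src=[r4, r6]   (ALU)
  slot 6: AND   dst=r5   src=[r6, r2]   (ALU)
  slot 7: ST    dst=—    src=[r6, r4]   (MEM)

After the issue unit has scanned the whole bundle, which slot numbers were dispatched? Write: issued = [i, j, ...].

issued = [0, 1, 2]

  0. ALU→r3 ⇒ go  {2A/2Mu/1Ld/1B | 4r 3w}
  1. MEM ⇒ go  {2A/2Mu/0Ld/1B | 2r 3w}
  2. ALU→r5 ⇒ go  {1A/2Mu/0Ld/1B | 0r 2w}
  3. BR ⇒ no(RD_PORT)  {1A/2Mu/0Ld/1B | 0r 2w}
  4. MUL→r5 ⇒ no(RD_PORT)  {1A/2Mu/0Ld/1B | 0r 2w}
  5. ALU→r2 ⇒ no(RD_PORT)  {1A/2Mu/0Ld/1B | 0r 2w}
  6. ALU→r5 ⇒ no(RD_PORT)  {1A/2Mu/0Ld/1B | 0r 2w}
  7. MEM ⇒ no(FU)  {1A/2Mu/0Ld/1B | 0r 2w}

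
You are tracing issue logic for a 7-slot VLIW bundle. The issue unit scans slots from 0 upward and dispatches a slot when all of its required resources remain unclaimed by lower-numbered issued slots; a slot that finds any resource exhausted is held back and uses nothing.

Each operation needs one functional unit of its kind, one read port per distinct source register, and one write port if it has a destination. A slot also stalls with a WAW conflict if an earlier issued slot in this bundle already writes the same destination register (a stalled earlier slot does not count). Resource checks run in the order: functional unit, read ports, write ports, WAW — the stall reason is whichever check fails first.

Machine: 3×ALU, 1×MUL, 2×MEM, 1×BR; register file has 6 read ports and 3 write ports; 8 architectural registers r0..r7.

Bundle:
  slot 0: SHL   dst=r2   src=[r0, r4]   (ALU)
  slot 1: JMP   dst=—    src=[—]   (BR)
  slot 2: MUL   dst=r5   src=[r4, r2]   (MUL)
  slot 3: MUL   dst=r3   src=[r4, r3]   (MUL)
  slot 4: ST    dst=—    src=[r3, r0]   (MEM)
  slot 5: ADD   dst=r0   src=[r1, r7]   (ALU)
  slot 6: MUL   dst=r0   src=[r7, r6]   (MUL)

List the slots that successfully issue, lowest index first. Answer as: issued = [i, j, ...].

issued = [0, 1, 2, 4]

slot 0 (ALU): ISSUE — free A2,Mu1,Ld2,B1 rp4 wp2
slot 1 (BR): ISSUE — free A2,Mu1,Ld2,B0 rp4 wp2
slot 2 (MUL): ISSUE — free A2,Mu0,Ld2,B0 rp2 wp1
slot 3 (MUL): stall FU — free A2,Mu0,Ld2,B0 rp2 wp1
slot 4 (MEM): ISSUE — free A2,Mu0,Ld1,B0 rp0 wp1
slot 5 (ALU): stall RD_PORT — free A2,Mu0,Ld1,B0 rp0 wp1
slot 6 (MUL): stall FU — free A2,Mu0,Ld1,B0 rp0 wp1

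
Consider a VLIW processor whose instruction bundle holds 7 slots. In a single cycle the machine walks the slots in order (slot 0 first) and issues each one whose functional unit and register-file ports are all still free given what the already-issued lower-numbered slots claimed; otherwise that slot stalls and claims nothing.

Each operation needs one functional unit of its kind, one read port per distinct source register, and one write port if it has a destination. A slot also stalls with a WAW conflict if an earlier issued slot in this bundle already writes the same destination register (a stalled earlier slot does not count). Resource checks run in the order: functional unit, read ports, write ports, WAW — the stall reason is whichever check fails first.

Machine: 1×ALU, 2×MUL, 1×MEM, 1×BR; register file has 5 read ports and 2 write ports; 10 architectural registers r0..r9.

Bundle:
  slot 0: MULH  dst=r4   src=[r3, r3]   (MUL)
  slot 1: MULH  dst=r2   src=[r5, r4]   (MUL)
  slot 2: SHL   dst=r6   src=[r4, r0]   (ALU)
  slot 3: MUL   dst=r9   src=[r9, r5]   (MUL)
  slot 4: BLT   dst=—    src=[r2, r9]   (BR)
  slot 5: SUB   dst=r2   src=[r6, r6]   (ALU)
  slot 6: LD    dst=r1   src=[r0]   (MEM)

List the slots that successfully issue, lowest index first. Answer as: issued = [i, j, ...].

slot 0 (MUL): ISSUE — free A1,Mu1,Ld1,B1 rp4 wp1
slot 1 (MUL): ISSUE — free A1,Mu0,Ld1,B1 rp2 wp0
slot 2 (ALU): stall WR_PORT — free A1,Mu0,Ld1,B1 rp2 wp0
slot 3 (MUL): stall FU — free A1,Mu0,Ld1,B1 rp2 wp0
slot 4 (BR): ISSUE — free A1,Mu0,Ld1,B0 rp0 wp0
slot 5 (ALU): stall RD_PORT — free A1,Mu0,Ld1,B0 rp0 wp0
slot 6 (MEM): stall RD_PORT — free A1,Mu0,Ld1,B0 rp0 wp0

issued = [0, 1, 4]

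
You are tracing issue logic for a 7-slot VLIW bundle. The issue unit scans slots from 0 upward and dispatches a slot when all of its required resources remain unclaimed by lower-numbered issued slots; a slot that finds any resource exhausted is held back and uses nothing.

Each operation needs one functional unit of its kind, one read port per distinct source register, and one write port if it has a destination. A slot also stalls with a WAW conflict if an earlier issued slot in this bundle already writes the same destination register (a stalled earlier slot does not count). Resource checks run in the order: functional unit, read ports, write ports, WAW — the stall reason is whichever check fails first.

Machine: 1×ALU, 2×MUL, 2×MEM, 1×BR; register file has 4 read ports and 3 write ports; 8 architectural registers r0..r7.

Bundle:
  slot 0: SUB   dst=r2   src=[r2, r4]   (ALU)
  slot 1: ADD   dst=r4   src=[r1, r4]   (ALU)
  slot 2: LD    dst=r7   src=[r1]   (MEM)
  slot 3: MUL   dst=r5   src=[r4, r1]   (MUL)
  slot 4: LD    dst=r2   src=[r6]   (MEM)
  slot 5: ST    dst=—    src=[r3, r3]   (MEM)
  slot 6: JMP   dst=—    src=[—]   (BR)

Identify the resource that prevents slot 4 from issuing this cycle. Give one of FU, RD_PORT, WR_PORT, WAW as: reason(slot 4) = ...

reason(slot 4) = WAW

(0) want 1×ALU +2rd +1wr — yes → AL0|MU2|ME2|BR1|rd2|wr2
(1) want 1×ALU +2rd +1wr — FU → AL0|MU2|ME2|BR1|rd2|wr2
(2) want 1×MEM +1rd +1wr — yes → AL0|MU2|ME1|BR1|rd1|wr1
(3) want 1×MUL +2rd +1wr — RD_PORT → AL0|MU2|ME1|BR1|rd1|wr1
(4) want 1×MEM +1rd +1wr — WAW → AL0|MU2|ME1|BR1|rd1|wr1
(5) want 1×MEM +1rd +0wr — yes → AL0|MU2|ME0|BR1|rd0|wr1
(6) want 1×BR +0rd +0wr — yes → AL0|MU2|ME0|BR0|rd0|wr1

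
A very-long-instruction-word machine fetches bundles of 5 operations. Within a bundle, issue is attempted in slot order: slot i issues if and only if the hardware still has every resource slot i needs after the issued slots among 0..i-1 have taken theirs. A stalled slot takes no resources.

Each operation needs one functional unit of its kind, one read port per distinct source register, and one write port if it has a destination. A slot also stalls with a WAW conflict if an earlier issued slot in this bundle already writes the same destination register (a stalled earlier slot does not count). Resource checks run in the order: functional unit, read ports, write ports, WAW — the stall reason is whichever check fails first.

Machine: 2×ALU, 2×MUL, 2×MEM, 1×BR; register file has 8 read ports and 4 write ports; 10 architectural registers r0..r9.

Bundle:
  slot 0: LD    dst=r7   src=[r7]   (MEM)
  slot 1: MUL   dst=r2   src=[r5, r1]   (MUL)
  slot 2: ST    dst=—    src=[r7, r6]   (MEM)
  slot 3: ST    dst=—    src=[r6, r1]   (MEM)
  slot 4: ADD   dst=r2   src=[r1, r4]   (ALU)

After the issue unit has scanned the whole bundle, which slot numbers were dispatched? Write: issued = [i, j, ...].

issued = [0, 1, 2]

slot 0 (MEM): ISSUE — free A2,Mu2,Ld1,B1 rp7 wp3
slot 1 (MUL): ISSUE — free A2,Mu1,Ld1,B1 rp5 wp2
slot 2 (MEM): ISSUE — free A2,Mu1,Ld0,B1 rp3 wp2
slot 3 (MEM): stall FU — free A2,Mu1,Ld0,B1 rp3 wp2
slot 4 (ALU): stall WAW — free A2,Mu1,Ld0,B1 rp3 wp2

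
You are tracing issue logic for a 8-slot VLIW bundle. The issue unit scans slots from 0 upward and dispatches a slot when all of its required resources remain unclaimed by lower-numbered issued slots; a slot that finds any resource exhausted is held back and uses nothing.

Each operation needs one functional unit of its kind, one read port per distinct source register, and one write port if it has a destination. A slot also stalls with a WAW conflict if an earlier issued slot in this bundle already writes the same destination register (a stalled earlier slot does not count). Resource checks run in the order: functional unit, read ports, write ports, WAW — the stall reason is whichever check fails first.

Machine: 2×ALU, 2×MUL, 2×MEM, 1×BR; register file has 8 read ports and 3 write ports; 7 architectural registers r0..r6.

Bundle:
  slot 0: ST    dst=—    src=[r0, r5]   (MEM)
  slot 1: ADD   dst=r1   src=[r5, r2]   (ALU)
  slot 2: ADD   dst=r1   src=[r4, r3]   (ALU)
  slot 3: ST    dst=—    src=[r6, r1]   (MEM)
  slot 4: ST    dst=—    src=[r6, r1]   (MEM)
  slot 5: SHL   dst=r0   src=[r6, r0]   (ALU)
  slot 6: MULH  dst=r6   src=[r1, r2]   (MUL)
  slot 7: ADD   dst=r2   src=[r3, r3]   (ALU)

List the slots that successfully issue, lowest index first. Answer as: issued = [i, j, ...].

[0] MEM needs rd=2 wr=0: ok; after: ALU=2 MUL=2 MEM=1 BR=1, R=6, W=3
[1] ALU needs rd=2 wr=1: ok; after: ALU=1 MUL=2 MEM=1 BR=1, R=4, W=2
[2] ALU needs rd=2 wr=1: WAW; after: ALU=1 MUL=2 MEM=1 BR=1, R=4, W=2
[3] MEM needs rd=2 wr=0: ok; after: ALU=1 MUL=2 MEM=0 BR=1, R=2, W=2
[4] MEM needs rd=2 wr=0: FU; after: ALU=1 MUL=2 MEM=0 BR=1, R=2, W=2
[5] ALU needs rd=2 wr=1: ok; after: ALU=0 MUL=2 MEM=0 BR=1, R=0, W=1
[6] MUL needs rd=2 wr=1: RD_PORT; after: ALU=0 MUL=2 MEM=0 BR=1, R=0, W=1
[7] ALU needs rd=1 wr=1: FU; after: ALU=0 MUL=2 MEM=0 BR=1, R=0, W=1

issued = [0, 1, 3, 5]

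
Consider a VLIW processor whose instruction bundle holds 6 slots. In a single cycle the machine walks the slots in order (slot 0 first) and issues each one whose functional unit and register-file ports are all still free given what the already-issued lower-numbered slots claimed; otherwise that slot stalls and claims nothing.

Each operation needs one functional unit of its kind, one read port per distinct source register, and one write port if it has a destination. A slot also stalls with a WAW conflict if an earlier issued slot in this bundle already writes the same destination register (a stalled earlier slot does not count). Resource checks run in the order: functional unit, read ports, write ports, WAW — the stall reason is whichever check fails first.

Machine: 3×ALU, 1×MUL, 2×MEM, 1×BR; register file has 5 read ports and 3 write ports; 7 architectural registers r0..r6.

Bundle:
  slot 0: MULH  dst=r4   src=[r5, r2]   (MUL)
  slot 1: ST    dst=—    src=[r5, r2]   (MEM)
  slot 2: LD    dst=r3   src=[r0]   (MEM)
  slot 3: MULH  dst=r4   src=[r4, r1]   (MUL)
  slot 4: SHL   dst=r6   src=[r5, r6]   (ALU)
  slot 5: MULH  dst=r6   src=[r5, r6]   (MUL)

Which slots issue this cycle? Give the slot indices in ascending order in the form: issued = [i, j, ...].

issued = [0, 1, 2]

slot 0 (MUL): ISSUE — free A3,Mu0,Ld2,B1 rp3 wp2
slot 1 (MEM): ISSUE — free A3,Mu0,Ld1,B1 rp1 wp2
slot 2 (MEM): ISSUE — free A3,Mu0,Ld0,B1 rp0 wp1
slot 3 (MUL): stall FU — free A3,Mu0,Ld0,B1 rp0 wp1
slot 4 (ALU): stall RD_PORT — free A3,Mu0,Ld0,B1 rp0 wp1
slot 5 (MUL): stall FU — free A3,Mu0,Ld0,B1 rp0 wp1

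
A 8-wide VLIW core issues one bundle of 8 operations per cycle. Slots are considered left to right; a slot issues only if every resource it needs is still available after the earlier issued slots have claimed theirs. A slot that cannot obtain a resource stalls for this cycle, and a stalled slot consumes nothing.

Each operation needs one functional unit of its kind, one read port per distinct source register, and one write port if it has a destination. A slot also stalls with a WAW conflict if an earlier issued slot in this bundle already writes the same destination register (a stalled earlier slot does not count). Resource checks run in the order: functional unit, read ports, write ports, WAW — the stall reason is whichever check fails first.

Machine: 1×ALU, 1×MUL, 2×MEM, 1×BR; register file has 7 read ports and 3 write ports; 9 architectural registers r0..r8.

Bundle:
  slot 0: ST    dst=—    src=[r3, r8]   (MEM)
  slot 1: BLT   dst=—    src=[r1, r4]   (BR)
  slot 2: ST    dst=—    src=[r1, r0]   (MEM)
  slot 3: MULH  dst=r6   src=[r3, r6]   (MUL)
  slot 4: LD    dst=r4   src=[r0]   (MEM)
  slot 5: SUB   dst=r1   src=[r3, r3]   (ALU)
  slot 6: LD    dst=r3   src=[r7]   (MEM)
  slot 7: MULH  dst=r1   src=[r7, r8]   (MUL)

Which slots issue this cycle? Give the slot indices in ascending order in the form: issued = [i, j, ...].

#0 MEM src=r3,r8 dispatched  <A:1 Mu:1 Ld:1 B:1 rd:5 wr:3>
#1 BR src=r1,r4 dispatched  <A:1 Mu:1 Ld:1 B:0 rd:3 wr:3>
#2 MEM src=r1,r0 dispatched  <A:1 Mu:1 Ld:0 B:0 rd:1 wr:3>
#3 MUL src=r3,r6 held:RD_PORT  <A:1 Mu:1 Ld:0 B:0 rd:1 wr:3>
#4 MEM src=r0 held:FU  <A:1 Mu:1 Ld:0 B:0 rd:1 wr:3>
#5 ALU src=r3,r3 dispatched  <A:0 Mu:1 Ld:0 B:0 rd:0 wr:2>
#6 MEM src=r7 held:FU  <A:0 Mu:1 Ld:0 B:0 rd:0 wr:2>
#7 MUL src=r7,r8 held:RD_PORT  <A:0 Mu:1 Ld:0 B:0 rd:0 wr:2>

issued = [0, 1, 2, 5]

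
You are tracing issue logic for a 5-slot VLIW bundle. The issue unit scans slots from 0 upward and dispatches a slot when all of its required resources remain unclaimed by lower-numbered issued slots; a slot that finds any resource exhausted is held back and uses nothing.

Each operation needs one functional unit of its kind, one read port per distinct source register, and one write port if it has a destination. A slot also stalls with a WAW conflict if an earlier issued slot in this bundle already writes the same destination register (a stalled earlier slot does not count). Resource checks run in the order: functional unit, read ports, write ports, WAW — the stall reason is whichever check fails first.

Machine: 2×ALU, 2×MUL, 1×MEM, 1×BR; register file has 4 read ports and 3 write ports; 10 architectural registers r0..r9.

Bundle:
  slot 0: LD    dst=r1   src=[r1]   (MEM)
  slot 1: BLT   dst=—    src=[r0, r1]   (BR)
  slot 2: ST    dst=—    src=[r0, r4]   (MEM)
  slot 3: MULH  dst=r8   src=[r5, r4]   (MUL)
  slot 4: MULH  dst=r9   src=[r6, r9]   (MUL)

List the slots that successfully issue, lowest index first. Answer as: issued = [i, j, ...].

issued = [0, 1]

  0. MEM→r1 ⇒ go  {2A/2Mu/0Ld/1B | 3r 2w}
  1. BR ⇒ go  {2A/2Mu/0Ld/0B | 1r 2w}
  2. MEM ⇒ no(FU)  {2A/2Mu/0Ld/0B | 1r 2w}
  3. MUL→r8 ⇒ no(RD_PORT)  {2A/2Mu/0Ld/0B | 1r 2w}
  4. MUL→r9 ⇒ no(RD_PORT)  {2A/2Mu/0Ld/0B | 1r 2w}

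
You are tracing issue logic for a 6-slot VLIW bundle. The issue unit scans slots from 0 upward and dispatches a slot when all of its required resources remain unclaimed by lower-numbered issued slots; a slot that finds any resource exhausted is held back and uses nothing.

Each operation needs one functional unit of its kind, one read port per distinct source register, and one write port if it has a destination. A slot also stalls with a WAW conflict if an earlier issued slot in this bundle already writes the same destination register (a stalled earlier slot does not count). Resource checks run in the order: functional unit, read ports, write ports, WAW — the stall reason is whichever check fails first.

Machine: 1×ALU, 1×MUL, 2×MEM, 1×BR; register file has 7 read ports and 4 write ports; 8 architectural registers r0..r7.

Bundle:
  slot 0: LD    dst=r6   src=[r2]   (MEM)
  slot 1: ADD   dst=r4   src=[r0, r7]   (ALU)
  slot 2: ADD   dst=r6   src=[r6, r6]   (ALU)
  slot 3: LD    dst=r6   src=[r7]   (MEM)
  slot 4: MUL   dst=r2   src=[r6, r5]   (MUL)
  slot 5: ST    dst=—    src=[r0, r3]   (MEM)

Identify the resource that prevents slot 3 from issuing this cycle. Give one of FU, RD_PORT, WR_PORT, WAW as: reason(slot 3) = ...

slot 0 (MEM): ISSUE — free A1,Mu1,Ld1,B1 rp6 wp3
slot 1 (ALU): ISSUE — free A0,Mu1,Ld1,B1 rp4 wp2
slot 2 (ALU): stall FU — free A0,Mu1,Ld1,B1 rp4 wp2
slot 3 (MEM): stall WAW — free A0,Mu1,Ld1,B1 rp4 wp2
slot 4 (MUL): ISSUE — free A0,Mu0,Ld1,B1 rp2 wp1
slot 5 (MEM): ISSUE — free A0,Mu0,Ld0,B1 rp0 wp1

reason(slot 3) = WAW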